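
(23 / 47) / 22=23 / 1034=0.02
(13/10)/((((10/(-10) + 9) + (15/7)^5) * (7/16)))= 249704/4469155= 0.06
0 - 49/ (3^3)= -1.81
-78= -78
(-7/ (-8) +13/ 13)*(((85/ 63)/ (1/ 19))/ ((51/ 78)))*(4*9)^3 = 24008400/ 7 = 3429771.43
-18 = -18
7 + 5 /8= 7.62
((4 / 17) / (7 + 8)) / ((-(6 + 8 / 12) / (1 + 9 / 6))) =-1 / 170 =-0.01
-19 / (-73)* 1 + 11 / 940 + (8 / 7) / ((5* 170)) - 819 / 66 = -5450391659 / 449117900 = -12.14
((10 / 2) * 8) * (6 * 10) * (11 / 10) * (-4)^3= -168960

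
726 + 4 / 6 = 2180 / 3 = 726.67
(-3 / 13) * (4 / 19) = -12 / 247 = -0.05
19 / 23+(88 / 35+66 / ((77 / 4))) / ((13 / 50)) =3813 / 161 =23.68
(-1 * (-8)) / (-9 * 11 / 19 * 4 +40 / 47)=-1786 / 4463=-0.40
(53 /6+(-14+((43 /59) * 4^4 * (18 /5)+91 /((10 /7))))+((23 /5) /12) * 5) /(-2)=-863907 /2360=-366.06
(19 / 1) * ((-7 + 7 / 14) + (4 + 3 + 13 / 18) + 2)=551 / 9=61.22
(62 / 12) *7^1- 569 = -3197 / 6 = -532.83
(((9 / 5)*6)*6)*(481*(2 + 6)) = 1246752 / 5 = 249350.40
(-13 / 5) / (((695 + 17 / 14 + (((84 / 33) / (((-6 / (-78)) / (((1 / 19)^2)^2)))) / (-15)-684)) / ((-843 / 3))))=219940927206 / 3677001919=59.82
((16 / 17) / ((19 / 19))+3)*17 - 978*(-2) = 2023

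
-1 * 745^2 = -555025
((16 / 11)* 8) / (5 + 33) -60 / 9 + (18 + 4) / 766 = -1520507 / 240141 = -6.33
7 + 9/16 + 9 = 265/16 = 16.56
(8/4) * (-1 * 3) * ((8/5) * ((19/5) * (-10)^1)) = 1824/5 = 364.80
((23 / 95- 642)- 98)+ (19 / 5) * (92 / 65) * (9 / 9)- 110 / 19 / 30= -13607954 / 18525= -734.57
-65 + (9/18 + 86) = 43/2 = 21.50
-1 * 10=-10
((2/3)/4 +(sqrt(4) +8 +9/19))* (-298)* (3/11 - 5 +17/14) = 97778717/8778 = 11139.07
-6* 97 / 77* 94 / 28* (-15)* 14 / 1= 410310 / 77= 5328.70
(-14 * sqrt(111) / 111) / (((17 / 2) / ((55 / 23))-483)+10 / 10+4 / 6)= 1540 * sqrt(111) / 5833679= 0.00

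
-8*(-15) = 120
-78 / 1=-78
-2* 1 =-2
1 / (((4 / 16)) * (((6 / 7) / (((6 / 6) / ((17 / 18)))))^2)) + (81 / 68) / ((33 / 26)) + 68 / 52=690161 / 82654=8.35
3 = 3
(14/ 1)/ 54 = 7/ 27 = 0.26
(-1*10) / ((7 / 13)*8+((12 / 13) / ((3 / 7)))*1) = -65 / 42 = -1.55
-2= -2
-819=-819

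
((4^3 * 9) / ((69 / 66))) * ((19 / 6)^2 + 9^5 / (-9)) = -83013920 / 23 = -3609300.87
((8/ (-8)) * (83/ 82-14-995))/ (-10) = -16531/ 164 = -100.80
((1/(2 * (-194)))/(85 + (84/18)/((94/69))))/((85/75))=-705/27412976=-0.00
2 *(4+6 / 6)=10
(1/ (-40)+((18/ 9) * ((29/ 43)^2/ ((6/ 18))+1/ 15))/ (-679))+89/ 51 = 1464883657/ 853720280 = 1.72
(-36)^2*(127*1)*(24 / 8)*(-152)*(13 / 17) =-975701376 / 17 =-57394198.59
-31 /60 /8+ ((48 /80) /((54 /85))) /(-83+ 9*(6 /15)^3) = -1128179 /14836320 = -0.08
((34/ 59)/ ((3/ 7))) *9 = 714/ 59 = 12.10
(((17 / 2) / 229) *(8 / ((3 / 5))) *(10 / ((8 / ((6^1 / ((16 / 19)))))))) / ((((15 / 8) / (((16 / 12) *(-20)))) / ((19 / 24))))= -306850 / 6183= -49.63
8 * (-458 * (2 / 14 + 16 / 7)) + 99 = -61595 / 7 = -8799.29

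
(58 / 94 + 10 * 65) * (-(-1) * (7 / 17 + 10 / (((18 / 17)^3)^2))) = 22126313566757 / 4529294496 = 4885.16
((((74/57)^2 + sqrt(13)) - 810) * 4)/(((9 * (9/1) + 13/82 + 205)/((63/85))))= -8.34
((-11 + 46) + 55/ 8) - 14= 223/ 8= 27.88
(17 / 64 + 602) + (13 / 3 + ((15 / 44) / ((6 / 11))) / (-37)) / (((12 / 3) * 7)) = 29957131 / 49728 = 602.42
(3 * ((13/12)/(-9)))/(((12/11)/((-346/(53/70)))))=865865/5724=151.27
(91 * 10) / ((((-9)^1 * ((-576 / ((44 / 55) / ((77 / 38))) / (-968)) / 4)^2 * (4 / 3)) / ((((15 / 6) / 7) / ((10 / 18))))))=-2271412 / 6615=-343.37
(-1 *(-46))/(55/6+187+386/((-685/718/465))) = -0.00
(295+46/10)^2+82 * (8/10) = 2245644/25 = 89825.76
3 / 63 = 1 / 21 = 0.05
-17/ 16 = -1.06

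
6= 6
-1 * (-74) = 74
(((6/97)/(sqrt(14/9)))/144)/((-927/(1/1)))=-sqrt(14)/10070928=-0.00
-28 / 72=-7 / 18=-0.39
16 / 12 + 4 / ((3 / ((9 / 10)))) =38 / 15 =2.53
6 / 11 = 0.55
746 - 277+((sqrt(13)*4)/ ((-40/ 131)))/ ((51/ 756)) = 469 - 16506*sqrt(13)/ 85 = -231.16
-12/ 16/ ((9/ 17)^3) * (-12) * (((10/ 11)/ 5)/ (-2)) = -4913/ 891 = -5.51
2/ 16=0.12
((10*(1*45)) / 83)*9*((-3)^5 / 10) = -98415 / 83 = -1185.72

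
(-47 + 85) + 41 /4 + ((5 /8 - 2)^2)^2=212273 /4096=51.82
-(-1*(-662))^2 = -438244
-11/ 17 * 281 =-181.82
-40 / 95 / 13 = -8 / 247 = -0.03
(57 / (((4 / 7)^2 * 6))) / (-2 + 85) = 931 / 2656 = 0.35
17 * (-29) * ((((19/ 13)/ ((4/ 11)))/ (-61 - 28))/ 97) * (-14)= -721259/ 224458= -3.21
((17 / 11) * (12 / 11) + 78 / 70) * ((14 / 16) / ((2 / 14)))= 83013 / 4840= 17.15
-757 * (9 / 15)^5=-183951 / 3125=-58.86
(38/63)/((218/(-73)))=-1387/6867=-0.20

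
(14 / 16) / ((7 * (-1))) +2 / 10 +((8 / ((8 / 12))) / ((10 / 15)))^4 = 4199043 / 40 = 104976.08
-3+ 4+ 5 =6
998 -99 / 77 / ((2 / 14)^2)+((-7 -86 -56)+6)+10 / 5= 794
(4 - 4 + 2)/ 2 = 1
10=10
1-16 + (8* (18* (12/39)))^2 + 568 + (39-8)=430472/169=2547.17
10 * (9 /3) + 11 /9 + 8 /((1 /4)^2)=1433 /9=159.22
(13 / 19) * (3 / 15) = 13 / 95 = 0.14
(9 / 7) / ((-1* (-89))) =9 / 623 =0.01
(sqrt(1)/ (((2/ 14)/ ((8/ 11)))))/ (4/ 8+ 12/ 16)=224/ 55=4.07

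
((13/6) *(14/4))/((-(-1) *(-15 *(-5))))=91/900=0.10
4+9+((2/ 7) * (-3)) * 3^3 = -71/ 7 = -10.14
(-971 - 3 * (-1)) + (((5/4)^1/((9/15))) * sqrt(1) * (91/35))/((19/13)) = -219859/228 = -964.29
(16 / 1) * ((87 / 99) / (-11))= -464 / 363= -1.28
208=208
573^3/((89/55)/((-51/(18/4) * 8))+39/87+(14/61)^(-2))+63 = 1333125716521473/137576591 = 9690062.15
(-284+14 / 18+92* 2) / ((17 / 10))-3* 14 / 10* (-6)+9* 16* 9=966068 / 765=1262.83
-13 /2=-6.50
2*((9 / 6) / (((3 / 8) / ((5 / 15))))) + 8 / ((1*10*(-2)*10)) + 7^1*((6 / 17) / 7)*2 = 4249 / 1275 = 3.33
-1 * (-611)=611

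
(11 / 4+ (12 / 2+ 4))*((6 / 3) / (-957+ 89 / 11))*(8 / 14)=-33 / 2149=-0.02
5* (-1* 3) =-15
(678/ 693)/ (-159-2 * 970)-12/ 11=-529174/ 484869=-1.09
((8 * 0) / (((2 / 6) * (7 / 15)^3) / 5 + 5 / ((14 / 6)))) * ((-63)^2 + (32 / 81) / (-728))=0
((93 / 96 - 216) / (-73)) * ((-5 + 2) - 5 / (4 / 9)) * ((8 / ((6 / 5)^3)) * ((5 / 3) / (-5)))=16342375 / 252288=64.78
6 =6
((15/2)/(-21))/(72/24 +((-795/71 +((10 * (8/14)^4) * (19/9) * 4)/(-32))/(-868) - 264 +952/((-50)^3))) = 7431470156250/5430801695505413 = 0.00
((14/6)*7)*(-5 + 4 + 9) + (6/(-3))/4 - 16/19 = 14743/114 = 129.32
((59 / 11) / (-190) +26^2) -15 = 1381431 / 2090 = 660.97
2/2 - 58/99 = 41/99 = 0.41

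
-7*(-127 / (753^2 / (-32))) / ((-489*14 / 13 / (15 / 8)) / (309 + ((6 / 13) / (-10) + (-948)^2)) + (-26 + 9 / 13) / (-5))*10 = -25727353371200 / 259530892075581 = -0.10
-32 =-32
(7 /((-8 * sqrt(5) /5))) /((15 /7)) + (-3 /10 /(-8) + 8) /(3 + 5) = 643 /640 - 49 * sqrt(5) /120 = 0.09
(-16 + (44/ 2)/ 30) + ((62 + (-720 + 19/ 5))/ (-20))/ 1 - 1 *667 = -194867/ 300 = -649.56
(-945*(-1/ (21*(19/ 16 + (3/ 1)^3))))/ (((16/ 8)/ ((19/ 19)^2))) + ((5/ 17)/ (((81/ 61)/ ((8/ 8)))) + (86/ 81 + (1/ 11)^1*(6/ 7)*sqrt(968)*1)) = 430879/ 207009 + 12*sqrt(2)/ 7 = 4.51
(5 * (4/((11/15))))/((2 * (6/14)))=350/11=31.82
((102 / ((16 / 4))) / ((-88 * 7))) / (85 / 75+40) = -765 / 760144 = -0.00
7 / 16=0.44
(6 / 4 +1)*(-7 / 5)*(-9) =63 / 2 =31.50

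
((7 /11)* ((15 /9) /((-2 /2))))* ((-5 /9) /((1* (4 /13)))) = 2275 /1188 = 1.91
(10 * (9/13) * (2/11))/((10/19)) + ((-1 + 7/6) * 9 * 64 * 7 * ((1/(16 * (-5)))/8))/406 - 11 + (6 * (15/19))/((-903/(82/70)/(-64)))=-8.22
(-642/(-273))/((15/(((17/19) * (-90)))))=-21828/1729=-12.62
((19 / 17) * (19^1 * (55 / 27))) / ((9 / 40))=794200 / 4131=192.25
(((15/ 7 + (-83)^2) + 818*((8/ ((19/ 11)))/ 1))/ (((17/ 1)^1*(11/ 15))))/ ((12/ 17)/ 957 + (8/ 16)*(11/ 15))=18536350500/ 7949809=2331.67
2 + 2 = 4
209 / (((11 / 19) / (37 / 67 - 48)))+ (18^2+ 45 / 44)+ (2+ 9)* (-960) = -80667949 / 2948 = -27363.62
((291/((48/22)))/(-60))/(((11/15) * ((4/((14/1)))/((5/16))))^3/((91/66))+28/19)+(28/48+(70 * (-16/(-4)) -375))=-1297016751104041/13548664938624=-95.73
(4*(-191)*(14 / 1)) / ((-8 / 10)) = 13370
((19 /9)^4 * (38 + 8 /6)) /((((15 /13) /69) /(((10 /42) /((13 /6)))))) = 707382388 /137781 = 5134.11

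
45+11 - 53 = 3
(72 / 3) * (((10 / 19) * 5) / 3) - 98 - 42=-2260 / 19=-118.95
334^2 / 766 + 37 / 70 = 3918631 / 26810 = 146.16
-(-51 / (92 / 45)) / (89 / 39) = 89505 / 8188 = 10.93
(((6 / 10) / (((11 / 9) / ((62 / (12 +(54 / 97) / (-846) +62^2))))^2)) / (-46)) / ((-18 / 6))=3235769571042 / 4300275673016248915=0.00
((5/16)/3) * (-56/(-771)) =35/4626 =0.01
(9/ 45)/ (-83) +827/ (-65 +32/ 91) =-31237538/ 2441445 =-12.79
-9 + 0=-9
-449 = -449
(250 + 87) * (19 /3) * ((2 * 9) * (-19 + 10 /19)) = -709722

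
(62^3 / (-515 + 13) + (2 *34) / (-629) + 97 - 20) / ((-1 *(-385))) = -3694973 / 3575495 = -1.03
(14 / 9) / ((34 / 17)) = 7 / 9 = 0.78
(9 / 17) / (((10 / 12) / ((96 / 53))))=5184 / 4505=1.15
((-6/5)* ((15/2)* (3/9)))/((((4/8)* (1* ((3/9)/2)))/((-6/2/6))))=18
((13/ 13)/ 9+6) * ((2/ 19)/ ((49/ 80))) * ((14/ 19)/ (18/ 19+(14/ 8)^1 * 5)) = 6400/ 80199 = 0.08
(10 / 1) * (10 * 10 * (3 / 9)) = 1000 / 3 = 333.33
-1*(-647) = 647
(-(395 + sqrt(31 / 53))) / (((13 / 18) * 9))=-790 / 13 - 2 * sqrt(1643) / 689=-60.89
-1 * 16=-16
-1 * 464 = -464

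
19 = 19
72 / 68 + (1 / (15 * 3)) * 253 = 6.68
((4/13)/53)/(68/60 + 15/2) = 120/178451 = 0.00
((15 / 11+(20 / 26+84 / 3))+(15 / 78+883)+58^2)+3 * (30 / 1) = 1249055 / 286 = 4367.33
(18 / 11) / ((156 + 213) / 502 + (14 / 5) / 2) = 0.77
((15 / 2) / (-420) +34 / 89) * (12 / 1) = 5445 / 1246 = 4.37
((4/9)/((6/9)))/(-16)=-1/24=-0.04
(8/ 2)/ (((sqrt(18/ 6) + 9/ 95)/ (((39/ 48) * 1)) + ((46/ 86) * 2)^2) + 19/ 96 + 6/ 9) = -408590864118802560/ 1262319317490239 + 236584792616140800 * sqrt(3)/ 1262319317490239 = 0.94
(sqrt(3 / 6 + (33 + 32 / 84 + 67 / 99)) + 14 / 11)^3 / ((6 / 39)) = 6956287 / 7986 + 7812415* sqrt(7376138) / 14087304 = 2377.22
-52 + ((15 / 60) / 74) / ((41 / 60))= -157753 / 3034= -52.00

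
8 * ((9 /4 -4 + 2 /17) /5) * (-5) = 222 /17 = 13.06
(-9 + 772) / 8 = 763 / 8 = 95.38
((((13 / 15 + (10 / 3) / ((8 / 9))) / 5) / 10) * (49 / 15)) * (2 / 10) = 13573 / 225000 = 0.06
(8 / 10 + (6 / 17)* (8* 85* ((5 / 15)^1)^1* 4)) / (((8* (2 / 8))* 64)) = 401 / 160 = 2.51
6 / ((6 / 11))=11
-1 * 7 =-7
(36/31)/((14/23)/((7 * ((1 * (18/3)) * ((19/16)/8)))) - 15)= -47196/605647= -0.08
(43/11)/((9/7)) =301/99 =3.04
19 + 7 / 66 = 1261 / 66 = 19.11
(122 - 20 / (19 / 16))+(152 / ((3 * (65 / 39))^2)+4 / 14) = 370816 / 3325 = 111.52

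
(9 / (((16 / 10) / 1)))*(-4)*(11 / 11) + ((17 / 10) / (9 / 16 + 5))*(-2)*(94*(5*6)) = -310821 / 178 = -1746.19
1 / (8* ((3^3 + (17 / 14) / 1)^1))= 7 / 1580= 0.00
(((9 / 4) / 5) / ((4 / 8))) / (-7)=-9 / 70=-0.13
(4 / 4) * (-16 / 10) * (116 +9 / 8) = -937 / 5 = -187.40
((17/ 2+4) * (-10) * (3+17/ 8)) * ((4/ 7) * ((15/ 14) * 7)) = -76875/ 28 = -2745.54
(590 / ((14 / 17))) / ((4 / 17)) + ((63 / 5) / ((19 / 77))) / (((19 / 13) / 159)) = 434641751 / 50540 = 8599.96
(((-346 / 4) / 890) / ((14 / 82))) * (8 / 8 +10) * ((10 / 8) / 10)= -78023 / 99680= -0.78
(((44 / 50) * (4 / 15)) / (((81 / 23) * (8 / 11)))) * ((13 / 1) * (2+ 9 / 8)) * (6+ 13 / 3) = 1121549 / 29160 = 38.46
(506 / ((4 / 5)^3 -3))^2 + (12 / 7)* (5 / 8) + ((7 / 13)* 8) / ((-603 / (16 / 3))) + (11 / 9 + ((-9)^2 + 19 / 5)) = 6599547066160417 / 159221142990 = 41448.94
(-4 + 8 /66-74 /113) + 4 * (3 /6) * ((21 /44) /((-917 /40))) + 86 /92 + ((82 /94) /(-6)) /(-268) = -1030271536925 /283044136584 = -3.64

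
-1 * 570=-570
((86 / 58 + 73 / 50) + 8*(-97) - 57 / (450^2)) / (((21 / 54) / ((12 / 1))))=-3026520202 / 126875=-23854.35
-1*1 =-1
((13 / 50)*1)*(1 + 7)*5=52 / 5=10.40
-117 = -117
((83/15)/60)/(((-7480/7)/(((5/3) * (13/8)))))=-7553/32313600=-0.00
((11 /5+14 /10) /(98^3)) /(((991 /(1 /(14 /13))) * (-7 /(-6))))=351 /114258355820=0.00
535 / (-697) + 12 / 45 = -5237 / 10455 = -0.50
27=27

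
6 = 6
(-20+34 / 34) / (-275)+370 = 101769 / 275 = 370.07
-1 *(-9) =9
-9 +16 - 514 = -507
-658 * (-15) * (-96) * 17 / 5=-3221568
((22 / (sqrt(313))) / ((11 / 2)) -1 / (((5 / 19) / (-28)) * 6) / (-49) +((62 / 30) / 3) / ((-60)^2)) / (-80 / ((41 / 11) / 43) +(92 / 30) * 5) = 16817503 / 42197652000 -246 * sqrt(313) / 17470721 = 0.00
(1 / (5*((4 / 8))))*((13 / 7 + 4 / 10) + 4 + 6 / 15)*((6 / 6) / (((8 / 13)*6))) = 3029 / 4200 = 0.72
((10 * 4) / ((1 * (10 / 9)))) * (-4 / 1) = -144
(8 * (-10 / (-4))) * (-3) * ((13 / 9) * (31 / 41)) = -65.53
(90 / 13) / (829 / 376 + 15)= 33840 / 84097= 0.40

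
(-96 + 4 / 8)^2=36481 / 4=9120.25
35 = 35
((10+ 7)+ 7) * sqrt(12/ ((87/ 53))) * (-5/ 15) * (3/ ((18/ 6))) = -16 * sqrt(1537)/ 29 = -21.63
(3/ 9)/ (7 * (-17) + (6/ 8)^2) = -16/ 5685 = -0.00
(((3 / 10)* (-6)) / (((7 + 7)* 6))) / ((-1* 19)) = 0.00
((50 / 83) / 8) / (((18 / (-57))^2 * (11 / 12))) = 9025 / 10956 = 0.82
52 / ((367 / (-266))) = -13832 / 367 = -37.69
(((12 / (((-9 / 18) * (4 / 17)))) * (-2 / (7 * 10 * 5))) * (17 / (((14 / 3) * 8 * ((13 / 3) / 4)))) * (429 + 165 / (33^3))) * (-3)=-607575393 / 1926925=-315.31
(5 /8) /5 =1 /8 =0.12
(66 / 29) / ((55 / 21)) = 126 / 145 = 0.87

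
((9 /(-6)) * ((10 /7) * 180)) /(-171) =300 /133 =2.26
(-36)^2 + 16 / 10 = 6488 / 5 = 1297.60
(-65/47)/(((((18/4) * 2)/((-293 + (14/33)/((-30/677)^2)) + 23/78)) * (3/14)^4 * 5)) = 284255081488/254402775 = 1117.34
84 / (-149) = -84 / 149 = -0.56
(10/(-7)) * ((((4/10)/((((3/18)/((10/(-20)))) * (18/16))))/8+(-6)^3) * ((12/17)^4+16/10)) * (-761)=-544078301536/1252815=-434284.63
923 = 923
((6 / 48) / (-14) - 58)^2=42211009 / 12544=3365.04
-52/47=-1.11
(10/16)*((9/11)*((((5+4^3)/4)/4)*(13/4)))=40365/5632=7.17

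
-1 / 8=-0.12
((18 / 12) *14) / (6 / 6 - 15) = -3 / 2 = -1.50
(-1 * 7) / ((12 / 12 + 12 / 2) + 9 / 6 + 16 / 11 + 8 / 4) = -154 / 263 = -0.59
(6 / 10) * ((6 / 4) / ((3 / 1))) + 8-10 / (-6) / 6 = 386 / 45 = 8.58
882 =882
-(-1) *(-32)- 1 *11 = -43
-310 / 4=-155 / 2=-77.50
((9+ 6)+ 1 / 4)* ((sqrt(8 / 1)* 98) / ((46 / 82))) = 122549* sqrt(2) / 23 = 7535.24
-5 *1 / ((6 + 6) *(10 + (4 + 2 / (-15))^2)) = -375 / 22456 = -0.02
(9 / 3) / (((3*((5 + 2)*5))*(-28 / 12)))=-3 / 245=-0.01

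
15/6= 2.50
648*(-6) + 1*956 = -2932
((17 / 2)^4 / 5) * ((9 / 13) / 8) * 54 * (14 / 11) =142069221 / 22880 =6209.32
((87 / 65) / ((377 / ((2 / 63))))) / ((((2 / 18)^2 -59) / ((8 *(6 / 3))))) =-432 / 14130935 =-0.00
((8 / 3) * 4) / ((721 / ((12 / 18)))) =64 / 6489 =0.01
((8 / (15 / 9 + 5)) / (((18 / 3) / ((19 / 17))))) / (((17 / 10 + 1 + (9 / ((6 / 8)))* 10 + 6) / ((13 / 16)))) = 0.00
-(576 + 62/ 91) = -576.68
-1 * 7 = -7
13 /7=1.86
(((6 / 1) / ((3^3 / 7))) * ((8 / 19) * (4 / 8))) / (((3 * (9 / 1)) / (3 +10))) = 728 / 4617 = 0.16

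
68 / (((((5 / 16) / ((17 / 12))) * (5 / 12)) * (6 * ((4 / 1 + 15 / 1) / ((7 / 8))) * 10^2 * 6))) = 0.01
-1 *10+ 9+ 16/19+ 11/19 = 0.42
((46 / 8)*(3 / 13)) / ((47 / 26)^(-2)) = 152421 / 35152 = 4.34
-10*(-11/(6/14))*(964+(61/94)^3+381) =430184547485/1245876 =345286.81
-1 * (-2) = 2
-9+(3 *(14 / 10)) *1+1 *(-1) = -29 / 5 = -5.80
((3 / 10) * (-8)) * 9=-108 / 5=-21.60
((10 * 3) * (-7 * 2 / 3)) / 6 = -70 / 3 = -23.33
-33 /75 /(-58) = 11 /1450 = 0.01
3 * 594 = 1782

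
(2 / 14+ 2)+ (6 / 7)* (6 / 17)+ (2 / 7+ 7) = 9.73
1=1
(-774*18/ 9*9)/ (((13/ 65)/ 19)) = -1323540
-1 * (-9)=9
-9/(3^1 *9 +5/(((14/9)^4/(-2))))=-19208/53979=-0.36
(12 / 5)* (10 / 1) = 24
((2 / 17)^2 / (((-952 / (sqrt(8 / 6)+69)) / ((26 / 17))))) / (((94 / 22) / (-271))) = 77506*sqrt(3) / 82435227+2673957 / 27478409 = 0.10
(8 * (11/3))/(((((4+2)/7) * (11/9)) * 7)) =4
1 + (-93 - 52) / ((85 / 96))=-2767 / 17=-162.76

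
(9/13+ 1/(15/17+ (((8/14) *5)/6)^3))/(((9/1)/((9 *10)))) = 6899832/405379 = 17.02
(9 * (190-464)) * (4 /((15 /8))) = -26304 /5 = -5260.80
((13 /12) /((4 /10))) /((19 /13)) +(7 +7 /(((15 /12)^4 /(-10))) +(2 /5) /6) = -375293 /19000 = -19.75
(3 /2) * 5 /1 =15 /2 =7.50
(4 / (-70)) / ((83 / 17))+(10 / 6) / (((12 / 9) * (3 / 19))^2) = 5241893 / 139440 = 37.59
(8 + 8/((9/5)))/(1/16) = 1792/9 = 199.11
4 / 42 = 2 / 21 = 0.10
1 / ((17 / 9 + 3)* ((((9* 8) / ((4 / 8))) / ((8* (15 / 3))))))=5 / 88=0.06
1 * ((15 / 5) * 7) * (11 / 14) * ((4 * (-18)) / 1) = -1188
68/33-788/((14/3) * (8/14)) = -19367/66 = -293.44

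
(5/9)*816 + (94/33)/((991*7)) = 34592538/76307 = 453.33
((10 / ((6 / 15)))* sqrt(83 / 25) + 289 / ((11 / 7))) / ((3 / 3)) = 5* sqrt(83) + 2023 / 11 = 229.46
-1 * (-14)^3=2744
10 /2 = 5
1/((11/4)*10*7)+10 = 3852/385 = 10.01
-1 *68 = -68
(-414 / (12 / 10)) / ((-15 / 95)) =2185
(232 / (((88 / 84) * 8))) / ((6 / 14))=1421 / 22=64.59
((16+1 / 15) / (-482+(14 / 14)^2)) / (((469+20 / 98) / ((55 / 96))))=-0.00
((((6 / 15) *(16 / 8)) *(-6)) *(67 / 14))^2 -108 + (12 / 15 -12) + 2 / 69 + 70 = 40446524 / 84525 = 478.52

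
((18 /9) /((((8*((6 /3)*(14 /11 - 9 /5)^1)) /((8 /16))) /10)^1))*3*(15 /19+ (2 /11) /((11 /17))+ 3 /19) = -26475 /6061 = -4.37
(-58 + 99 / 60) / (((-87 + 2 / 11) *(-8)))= -12397 / 152800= -0.08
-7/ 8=-0.88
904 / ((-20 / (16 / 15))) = -3616 / 75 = -48.21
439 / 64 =6.86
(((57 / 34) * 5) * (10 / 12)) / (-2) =-475 / 136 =-3.49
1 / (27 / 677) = 677 / 27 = 25.07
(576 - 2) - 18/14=4009/7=572.71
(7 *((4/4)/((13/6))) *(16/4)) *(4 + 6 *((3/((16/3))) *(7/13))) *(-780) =-762300/13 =-58638.46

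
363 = 363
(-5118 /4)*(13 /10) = -33267 /20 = -1663.35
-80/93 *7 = -560/93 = -6.02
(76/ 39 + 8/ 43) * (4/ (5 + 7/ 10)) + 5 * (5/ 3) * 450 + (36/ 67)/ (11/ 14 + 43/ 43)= 600706443106/ 160111575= 3751.80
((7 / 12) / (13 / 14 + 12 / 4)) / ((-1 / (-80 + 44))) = 294 / 55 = 5.35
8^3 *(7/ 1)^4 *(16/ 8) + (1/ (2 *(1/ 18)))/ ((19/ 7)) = 46713919/ 19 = 2458627.32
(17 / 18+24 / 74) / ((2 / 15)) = 4225 / 444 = 9.52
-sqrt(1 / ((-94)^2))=-1 / 94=-0.01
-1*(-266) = 266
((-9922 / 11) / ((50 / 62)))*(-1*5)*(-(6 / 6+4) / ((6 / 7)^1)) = -97867 / 3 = -32622.33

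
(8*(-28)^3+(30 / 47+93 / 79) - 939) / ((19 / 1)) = -655541974 / 70547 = -9292.27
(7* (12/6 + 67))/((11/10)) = 4830/11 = 439.09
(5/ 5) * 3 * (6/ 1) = 18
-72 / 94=-36 / 47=-0.77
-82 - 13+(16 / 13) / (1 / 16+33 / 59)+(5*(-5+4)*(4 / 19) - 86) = -26108653 / 144989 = -180.07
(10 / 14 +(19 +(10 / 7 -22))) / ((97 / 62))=-372 / 679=-0.55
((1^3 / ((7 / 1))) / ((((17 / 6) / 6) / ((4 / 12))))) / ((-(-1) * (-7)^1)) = -0.01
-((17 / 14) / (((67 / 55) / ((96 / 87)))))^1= -14960 / 13601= -1.10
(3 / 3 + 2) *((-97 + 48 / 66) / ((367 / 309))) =-981693 / 4037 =-243.17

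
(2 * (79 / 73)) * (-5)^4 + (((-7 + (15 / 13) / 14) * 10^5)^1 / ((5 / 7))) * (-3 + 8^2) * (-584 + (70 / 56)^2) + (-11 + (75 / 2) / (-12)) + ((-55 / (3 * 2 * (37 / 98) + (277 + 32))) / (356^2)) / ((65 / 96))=2629924749047076071545 / 76433150872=34408168694.38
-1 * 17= -17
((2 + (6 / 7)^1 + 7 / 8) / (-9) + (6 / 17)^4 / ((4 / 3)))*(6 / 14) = -16966001 / 98220696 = -0.17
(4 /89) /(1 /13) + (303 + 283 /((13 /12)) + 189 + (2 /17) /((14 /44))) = 103838424 /137683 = 754.18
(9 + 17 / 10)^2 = 11449 / 100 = 114.49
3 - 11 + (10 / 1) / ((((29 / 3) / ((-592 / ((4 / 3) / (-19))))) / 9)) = 2277488 / 29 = 78534.07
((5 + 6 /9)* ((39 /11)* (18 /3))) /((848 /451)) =27183 /424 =64.11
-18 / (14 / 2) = -18 / 7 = -2.57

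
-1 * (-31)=31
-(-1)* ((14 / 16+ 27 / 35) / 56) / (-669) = -461 / 10489920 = -0.00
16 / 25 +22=566 / 25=22.64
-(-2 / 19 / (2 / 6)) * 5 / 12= 5 / 38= 0.13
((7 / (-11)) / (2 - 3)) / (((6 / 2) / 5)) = 1.06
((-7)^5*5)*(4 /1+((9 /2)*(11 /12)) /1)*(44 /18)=-60085025 /36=-1669028.47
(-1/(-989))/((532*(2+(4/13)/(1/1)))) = 13/15784440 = 0.00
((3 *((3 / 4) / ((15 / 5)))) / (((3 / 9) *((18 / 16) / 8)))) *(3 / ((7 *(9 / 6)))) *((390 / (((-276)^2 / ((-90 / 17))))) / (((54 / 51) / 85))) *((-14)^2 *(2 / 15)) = -1237600 / 4761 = -259.95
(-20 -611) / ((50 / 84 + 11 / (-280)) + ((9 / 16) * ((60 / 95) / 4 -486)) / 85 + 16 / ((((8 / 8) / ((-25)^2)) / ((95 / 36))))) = -60424560 / 2526745357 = -0.02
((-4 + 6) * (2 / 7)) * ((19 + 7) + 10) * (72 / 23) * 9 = 93312 / 161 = 579.58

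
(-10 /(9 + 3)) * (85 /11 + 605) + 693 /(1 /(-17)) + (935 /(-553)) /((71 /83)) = -15928536814 /1295679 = -12293.58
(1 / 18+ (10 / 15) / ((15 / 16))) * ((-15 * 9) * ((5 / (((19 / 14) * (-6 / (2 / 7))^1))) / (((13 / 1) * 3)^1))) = 115 / 247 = 0.47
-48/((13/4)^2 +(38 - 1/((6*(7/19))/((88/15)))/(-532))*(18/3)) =-564480/2805847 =-0.20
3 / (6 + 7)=3 / 13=0.23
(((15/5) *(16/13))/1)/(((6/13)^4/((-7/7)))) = -2197/27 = -81.37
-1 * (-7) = 7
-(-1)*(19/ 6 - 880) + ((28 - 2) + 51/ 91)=-464249/ 546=-850.27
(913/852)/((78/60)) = 4565/5538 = 0.82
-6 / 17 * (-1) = 6 / 17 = 0.35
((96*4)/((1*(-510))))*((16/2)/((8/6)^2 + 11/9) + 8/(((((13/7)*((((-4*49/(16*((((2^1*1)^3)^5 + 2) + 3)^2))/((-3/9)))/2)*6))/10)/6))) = -1128048409088/595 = -1895879679.14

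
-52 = -52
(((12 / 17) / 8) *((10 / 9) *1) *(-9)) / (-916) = 0.00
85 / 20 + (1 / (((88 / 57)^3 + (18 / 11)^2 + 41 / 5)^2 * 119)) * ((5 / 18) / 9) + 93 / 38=161137669645442657504929 / 24059844116201421651956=6.70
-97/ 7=-13.86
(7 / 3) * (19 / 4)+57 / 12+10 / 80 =383 / 24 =15.96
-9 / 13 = -0.69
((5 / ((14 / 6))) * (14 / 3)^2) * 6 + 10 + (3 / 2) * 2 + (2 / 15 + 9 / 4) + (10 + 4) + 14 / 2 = 316.38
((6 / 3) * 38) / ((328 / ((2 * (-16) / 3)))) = -304 / 123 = -2.47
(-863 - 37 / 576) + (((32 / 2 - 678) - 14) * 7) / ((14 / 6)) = -1665253 / 576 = -2891.06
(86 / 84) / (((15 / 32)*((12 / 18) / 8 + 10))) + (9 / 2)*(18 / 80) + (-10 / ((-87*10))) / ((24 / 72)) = 7449017 / 5895120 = 1.26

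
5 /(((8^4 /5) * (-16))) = -0.00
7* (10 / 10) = 7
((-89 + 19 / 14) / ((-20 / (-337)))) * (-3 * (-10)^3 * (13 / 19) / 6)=-134387175 / 266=-505214.94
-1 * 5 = -5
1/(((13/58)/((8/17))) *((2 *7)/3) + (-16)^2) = 696/179723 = 0.00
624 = 624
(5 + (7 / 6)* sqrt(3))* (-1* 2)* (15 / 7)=-150 / 7 - 5* sqrt(3)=-30.09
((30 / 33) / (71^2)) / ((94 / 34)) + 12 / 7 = 1.71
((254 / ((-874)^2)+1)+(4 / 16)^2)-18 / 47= 97632911 / 143608688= 0.68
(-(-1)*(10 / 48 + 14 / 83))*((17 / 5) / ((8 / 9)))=38301 / 26560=1.44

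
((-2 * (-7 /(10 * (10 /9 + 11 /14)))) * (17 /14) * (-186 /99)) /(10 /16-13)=59024 /433785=0.14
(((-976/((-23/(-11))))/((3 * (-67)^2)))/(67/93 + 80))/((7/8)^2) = -21300224/37978686221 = -0.00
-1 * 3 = -3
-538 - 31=-569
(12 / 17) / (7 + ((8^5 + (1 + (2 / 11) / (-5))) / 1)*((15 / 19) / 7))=4389 / 23022760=0.00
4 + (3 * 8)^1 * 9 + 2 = 222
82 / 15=5.47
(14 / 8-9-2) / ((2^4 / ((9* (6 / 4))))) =-999 / 128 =-7.80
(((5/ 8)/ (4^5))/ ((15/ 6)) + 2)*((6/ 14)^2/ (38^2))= 73737/ 289816576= 0.00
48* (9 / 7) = 432 / 7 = 61.71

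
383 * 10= 3830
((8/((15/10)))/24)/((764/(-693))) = -77/382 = -0.20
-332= -332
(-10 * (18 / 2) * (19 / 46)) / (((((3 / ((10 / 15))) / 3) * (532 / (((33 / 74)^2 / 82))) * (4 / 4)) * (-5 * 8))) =3267 / 1156706432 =0.00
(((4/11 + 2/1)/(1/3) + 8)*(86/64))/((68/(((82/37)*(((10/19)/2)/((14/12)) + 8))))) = 80041963/14723632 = 5.44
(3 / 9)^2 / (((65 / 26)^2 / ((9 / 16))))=1 / 100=0.01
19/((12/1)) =19/12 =1.58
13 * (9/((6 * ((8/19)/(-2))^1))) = -741/8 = -92.62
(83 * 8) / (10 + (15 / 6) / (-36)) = 47808 / 715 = 66.86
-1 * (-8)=8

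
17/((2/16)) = 136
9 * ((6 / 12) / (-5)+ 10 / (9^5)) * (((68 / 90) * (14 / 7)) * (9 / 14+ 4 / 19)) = -227484191 / 196337925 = -1.16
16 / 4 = 4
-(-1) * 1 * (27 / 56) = 27 / 56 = 0.48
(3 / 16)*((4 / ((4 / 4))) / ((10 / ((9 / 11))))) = 27 / 440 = 0.06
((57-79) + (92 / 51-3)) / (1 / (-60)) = 23660 / 17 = 1391.76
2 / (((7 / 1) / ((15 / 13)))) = 30 / 91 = 0.33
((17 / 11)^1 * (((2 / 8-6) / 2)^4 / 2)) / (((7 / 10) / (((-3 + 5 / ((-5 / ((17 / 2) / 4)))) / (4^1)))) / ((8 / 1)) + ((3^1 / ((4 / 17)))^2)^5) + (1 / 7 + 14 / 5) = 27649388574673002729553 / 9395423300588704279285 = 2.94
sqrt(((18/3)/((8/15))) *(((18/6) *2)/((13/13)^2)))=3 *sqrt(30)/2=8.22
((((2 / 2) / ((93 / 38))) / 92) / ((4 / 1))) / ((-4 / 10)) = -95 / 34224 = -0.00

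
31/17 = 1.82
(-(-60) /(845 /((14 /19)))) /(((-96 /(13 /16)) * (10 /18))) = -63 /79040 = -0.00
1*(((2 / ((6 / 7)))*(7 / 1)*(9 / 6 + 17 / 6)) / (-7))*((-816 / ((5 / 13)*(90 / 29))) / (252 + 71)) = 274456 / 12825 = 21.40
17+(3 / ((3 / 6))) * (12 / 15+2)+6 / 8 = 691 / 20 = 34.55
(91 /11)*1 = 91 /11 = 8.27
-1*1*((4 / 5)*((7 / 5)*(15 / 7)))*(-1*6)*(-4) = -288 / 5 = -57.60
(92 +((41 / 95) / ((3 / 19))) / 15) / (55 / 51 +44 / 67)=3374857 / 63525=53.13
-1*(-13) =13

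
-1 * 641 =-641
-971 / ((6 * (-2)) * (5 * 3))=971 / 180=5.39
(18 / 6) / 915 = 1 / 305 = 0.00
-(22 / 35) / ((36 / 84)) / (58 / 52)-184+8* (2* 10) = -11012 / 435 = -25.31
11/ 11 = 1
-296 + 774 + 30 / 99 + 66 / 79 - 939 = -1198859 / 2607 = -459.86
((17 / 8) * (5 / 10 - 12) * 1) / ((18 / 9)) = -391 / 32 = -12.22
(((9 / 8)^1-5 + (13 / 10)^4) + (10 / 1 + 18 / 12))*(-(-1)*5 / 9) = 34937 / 6000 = 5.82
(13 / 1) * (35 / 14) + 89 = 243 / 2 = 121.50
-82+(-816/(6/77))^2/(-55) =-9969754/5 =-1993950.80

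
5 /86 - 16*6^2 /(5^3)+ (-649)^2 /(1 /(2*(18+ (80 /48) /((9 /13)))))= 4989756325903 /290250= 17191236.26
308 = 308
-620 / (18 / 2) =-620 / 9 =-68.89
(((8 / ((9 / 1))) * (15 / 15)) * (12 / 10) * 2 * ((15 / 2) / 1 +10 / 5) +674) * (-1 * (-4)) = 41656 / 15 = 2777.07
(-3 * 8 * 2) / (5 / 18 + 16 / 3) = -864 / 101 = -8.55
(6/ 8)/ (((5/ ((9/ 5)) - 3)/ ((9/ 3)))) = -10.12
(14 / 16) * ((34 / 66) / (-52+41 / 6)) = -119 / 11924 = -0.01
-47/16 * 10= -235/8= -29.38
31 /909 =0.03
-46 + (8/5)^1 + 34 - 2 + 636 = 3118/5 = 623.60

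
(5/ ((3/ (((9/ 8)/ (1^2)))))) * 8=15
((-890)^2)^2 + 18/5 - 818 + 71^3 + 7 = 3137113835518/5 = 627422767103.60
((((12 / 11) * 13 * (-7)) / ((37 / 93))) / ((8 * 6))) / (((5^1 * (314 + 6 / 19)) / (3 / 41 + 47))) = -0.16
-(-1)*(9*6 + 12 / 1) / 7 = 66 / 7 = 9.43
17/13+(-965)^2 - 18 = 12105708/13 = 931208.31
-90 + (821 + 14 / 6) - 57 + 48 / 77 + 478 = 266795 / 231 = 1154.96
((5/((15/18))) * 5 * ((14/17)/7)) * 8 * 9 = 4320/17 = 254.12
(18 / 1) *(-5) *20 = -1800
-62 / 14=-31 / 7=-4.43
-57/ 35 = -1.63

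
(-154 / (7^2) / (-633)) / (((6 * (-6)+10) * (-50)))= 11 / 2880150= 0.00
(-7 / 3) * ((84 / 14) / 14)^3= -9 / 49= -0.18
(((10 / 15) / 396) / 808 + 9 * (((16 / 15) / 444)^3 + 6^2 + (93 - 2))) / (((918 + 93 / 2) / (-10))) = -10420306105310539 / 879298794326700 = -11.85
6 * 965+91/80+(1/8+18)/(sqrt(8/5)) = 145 * sqrt(10)/32+463291/80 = 5805.47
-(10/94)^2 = -25/2209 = -0.01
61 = 61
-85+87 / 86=-7223 / 86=-83.99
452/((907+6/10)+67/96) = 216960/435983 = 0.50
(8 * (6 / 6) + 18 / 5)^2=3364 / 25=134.56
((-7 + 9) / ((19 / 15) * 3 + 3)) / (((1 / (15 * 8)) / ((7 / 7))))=35.29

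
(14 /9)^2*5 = 12.10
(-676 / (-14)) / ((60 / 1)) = 169 / 210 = 0.80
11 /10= 1.10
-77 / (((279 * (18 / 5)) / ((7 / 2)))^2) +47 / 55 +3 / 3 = 10284769597 / 5548506480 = 1.85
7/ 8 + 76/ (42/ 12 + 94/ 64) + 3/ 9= 20993/ 1272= 16.50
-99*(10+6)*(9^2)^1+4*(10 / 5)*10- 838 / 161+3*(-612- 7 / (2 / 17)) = -41938473 / 322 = -130243.70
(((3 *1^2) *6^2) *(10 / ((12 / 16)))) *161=231840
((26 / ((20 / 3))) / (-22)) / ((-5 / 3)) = 117 / 1100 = 0.11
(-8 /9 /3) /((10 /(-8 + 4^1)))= 0.12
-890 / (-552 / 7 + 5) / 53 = 0.23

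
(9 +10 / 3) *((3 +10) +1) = 518 / 3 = 172.67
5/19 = 0.26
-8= -8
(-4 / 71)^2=16 / 5041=0.00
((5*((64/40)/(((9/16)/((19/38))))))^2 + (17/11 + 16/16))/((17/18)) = 94648/1683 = 56.24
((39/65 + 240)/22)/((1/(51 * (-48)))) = -1472472/55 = -26772.22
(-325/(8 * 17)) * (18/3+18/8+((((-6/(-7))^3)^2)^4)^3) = -75414868539592709759423806729858043169516029307779607987669807525/3825232004512652984317035603363424088303502740953343152335821344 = -19.72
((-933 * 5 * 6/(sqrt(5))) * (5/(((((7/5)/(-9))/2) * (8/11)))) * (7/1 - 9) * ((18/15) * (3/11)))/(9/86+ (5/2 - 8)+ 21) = -97489170 * sqrt(5)/4697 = -46410.99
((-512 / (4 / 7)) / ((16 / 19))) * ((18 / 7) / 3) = -912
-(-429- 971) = 1400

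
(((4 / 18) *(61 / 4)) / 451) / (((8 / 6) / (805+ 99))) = 6893 / 1353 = 5.09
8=8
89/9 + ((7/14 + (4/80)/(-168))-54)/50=4444717/504000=8.82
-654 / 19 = -34.42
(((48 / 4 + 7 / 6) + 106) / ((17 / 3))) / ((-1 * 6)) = -715 / 204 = -3.50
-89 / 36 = -2.47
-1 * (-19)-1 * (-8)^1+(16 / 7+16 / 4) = 233 / 7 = 33.29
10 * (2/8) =5/2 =2.50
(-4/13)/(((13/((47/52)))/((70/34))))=-1645/37349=-0.04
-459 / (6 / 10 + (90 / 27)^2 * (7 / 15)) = -61965 / 781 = -79.34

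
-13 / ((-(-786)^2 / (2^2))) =13 / 154449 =0.00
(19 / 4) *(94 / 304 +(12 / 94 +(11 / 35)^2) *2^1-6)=-45839127 / 1842400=-24.88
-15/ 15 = -1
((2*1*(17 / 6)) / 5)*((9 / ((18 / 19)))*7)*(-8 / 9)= -9044 / 135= -66.99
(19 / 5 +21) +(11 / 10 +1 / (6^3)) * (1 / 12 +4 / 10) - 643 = -40024763 / 64800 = -617.67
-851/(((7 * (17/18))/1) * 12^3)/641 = -851/7322784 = -0.00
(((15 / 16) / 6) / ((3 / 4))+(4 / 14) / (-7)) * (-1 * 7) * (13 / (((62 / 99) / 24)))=-253539 / 434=-584.19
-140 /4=-35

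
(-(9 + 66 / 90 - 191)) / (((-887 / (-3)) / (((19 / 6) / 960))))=0.00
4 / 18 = 2 / 9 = 0.22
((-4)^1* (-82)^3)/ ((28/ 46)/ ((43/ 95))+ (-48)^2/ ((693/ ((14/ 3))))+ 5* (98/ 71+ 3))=5110579266144/ 89818853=56898.74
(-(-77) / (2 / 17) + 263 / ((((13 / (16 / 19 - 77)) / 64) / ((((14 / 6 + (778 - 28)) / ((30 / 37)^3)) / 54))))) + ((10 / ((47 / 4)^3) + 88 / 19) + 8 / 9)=-36127119701325836429 / 14021010636750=-2576641.63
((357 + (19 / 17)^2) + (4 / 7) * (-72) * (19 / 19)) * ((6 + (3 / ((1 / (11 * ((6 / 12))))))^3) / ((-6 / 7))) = -3847432235 / 2312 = -1664114.29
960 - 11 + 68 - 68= 949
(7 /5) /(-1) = -7 /5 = -1.40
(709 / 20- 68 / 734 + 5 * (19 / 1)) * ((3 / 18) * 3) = 956823 / 14680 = 65.18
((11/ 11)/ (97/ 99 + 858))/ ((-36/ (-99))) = 1089/ 340156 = 0.00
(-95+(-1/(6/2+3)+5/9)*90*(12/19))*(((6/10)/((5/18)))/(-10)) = 15.75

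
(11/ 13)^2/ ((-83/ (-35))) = 0.30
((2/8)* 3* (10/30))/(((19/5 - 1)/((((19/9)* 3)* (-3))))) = -95/56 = -1.70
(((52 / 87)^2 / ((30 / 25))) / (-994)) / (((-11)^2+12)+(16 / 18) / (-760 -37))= -2693860 / 1196251427931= -0.00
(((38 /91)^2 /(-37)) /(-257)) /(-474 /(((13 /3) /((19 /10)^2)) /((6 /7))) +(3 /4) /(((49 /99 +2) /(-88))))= -685900 /13649279714343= -0.00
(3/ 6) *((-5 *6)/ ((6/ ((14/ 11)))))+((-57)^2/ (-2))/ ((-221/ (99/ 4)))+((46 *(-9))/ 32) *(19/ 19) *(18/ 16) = 51091543/ 311168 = 164.19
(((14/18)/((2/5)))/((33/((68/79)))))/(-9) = -1190/211167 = -0.01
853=853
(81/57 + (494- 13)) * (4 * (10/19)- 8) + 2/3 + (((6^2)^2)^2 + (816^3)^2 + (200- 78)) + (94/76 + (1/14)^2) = 62665062983581984047113/212268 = 295216721237218912.16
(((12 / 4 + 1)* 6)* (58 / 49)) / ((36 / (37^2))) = 158804 / 147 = 1080.30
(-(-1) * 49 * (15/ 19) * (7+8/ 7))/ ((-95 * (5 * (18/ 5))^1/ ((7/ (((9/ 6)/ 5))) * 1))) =-245/ 57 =-4.30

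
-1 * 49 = -49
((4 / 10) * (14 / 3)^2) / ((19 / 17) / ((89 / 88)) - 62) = -42364 / 296145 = -0.14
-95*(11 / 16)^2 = -11495 / 256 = -44.90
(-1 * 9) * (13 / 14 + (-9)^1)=1017 / 14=72.64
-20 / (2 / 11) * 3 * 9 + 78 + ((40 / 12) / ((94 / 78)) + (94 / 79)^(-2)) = -25523031 / 8836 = -2888.53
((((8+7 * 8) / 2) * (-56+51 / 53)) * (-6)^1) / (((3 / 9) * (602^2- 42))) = 840096 / 9602593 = 0.09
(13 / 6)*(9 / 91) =3 / 14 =0.21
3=3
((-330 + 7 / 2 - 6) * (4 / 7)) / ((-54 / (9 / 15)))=2.11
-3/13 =-0.23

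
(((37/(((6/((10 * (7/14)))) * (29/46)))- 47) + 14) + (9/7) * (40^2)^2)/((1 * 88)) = 250561211/6699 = 37402.78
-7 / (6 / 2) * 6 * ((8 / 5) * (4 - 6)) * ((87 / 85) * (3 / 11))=58464 / 4675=12.51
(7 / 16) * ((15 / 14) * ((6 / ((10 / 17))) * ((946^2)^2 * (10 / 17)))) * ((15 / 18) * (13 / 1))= 24401649402487.50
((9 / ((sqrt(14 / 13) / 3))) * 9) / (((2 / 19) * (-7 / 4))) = -4617 * sqrt(182) / 49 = -1271.16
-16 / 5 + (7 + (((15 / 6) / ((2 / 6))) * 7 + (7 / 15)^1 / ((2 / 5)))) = 862 / 15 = 57.47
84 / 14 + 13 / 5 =43 / 5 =8.60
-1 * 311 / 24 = -12.96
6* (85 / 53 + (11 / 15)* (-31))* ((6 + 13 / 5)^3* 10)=-5342234344 / 6625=-806375.00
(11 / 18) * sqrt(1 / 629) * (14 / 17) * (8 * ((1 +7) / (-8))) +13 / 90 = 13 / 90 -616 * sqrt(629) / 96237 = -0.02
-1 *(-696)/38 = 348/19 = 18.32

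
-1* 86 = -86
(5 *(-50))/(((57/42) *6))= -1750/57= -30.70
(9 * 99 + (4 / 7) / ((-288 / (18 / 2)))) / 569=1.57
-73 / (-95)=73 / 95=0.77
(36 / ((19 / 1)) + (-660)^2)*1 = 8276436 / 19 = 435601.89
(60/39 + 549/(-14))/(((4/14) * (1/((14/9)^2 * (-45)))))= 1679965/117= 14358.68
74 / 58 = 37 / 29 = 1.28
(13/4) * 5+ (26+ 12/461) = 77957/1844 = 42.28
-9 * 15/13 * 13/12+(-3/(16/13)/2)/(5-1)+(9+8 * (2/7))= -241/896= -0.27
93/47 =1.98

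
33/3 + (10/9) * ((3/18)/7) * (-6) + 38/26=10076/819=12.30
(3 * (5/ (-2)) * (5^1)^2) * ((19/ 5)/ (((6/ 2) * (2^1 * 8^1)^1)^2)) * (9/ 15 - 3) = 0.74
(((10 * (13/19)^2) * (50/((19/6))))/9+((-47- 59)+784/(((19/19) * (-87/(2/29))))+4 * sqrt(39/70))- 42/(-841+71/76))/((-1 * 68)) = 54335860543393/37565040527610- sqrt(2730)/1190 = 1.40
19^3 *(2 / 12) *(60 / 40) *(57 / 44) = 390963 / 176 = 2221.38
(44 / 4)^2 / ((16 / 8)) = 121 / 2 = 60.50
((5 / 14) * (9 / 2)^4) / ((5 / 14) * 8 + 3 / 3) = 1215 / 32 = 37.97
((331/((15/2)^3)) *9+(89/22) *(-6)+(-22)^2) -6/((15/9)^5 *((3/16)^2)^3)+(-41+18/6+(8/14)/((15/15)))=-10308.06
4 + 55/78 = 367/78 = 4.71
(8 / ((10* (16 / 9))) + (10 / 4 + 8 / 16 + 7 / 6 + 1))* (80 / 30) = 14.98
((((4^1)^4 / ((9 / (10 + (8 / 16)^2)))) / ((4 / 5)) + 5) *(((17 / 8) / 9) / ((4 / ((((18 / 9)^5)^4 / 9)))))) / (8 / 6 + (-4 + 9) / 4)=7408844800 / 7533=983518.49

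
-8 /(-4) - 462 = -460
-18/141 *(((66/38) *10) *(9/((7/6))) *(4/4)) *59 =-6308280/6251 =-1009.16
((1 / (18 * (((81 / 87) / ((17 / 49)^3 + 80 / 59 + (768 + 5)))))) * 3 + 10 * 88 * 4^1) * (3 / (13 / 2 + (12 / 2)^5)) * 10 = 748015645820 / 53038404531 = 14.10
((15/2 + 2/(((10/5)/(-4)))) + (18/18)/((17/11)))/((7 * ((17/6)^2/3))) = 7614/34391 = 0.22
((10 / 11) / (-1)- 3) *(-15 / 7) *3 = 1935 / 77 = 25.13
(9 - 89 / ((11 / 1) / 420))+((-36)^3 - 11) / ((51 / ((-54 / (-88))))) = -2955111 / 748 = -3950.68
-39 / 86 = -0.45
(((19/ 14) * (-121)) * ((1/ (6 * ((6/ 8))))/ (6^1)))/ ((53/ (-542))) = 623029/ 10017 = 62.20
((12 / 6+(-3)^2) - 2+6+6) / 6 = 7 / 2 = 3.50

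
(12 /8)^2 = 9 /4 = 2.25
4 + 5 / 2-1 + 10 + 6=43 / 2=21.50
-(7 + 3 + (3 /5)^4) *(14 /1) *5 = -88634 /125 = -709.07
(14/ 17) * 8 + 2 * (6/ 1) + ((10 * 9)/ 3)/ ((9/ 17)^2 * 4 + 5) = 706394/ 30073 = 23.49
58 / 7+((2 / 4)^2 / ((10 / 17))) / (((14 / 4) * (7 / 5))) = 1641 / 196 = 8.37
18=18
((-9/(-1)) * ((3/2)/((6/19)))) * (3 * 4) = 513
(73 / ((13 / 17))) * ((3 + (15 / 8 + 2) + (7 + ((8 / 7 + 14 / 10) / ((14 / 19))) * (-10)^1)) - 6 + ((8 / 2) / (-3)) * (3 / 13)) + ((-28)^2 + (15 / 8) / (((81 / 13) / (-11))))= -1602063929 / 894348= -1791.32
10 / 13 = 0.77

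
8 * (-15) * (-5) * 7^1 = 4200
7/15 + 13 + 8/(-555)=7466/555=13.45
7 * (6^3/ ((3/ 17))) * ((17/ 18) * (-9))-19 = -72847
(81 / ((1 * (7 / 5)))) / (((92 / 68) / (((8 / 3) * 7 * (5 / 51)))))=1800 / 23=78.26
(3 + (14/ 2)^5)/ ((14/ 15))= 126075/ 7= 18010.71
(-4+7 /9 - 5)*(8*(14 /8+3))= -2812 /9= -312.44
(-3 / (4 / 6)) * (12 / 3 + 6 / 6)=-45 / 2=-22.50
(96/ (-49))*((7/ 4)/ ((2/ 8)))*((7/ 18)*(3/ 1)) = -16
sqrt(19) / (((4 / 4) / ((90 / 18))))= 5 *sqrt(19)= 21.79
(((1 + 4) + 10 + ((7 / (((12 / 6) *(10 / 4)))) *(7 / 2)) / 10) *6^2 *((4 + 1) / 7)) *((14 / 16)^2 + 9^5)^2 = 39821739516512145 / 28672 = 1388872053449.78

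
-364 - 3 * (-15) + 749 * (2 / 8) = -131.75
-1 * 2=-2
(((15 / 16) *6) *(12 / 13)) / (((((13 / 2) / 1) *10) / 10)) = 135 / 169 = 0.80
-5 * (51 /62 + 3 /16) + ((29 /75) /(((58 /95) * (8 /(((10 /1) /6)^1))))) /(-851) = -1199149 /237429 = -5.05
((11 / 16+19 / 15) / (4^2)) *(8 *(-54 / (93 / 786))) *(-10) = 552951 / 124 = 4459.28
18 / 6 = 3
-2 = -2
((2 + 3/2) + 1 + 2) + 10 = 33/2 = 16.50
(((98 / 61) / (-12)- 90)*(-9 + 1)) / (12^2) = 32989 / 6588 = 5.01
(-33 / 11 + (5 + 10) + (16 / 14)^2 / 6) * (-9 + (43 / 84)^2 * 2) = -13426447 / 129654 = -103.56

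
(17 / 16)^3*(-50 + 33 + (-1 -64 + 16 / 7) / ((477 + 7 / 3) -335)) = -64905643 / 3103744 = -20.91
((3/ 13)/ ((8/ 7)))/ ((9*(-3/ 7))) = -49/ 936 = -0.05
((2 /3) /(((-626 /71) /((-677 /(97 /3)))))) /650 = 48067 /19734650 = 0.00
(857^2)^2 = 539415333601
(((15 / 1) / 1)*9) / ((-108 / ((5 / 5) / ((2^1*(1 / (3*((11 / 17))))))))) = -165 / 136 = -1.21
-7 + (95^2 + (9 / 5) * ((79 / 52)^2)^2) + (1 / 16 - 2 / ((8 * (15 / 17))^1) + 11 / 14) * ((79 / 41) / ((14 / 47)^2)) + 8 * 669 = 22197262230235297 / 1542348837120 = 14391.86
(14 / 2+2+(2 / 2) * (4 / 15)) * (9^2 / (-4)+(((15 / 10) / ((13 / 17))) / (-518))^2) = -34037250951 / 181387024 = -187.65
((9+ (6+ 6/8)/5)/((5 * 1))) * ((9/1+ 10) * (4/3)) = 1311/25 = 52.44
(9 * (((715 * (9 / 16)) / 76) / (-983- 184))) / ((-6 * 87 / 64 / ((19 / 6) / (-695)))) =-143 / 6272236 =-0.00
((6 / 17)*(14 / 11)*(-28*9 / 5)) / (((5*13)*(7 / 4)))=-12096 / 60775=-0.20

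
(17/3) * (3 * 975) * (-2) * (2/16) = -16575/4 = -4143.75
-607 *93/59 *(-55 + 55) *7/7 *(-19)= 0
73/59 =1.24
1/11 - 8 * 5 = -439/11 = -39.91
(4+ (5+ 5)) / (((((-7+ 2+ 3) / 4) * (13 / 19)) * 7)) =-76 / 13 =-5.85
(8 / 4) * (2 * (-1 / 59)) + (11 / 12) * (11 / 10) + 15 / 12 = 15509 / 7080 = 2.19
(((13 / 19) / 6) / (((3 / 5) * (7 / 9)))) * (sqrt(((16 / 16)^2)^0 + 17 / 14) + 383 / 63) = 65 * sqrt(434) / 3724 + 24895 / 16758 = 1.85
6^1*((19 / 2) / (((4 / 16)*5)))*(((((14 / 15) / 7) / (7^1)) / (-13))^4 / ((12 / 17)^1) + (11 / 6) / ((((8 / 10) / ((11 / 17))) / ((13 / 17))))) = 51.71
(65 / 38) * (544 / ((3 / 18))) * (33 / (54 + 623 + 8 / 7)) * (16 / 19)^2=192.67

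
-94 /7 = -13.43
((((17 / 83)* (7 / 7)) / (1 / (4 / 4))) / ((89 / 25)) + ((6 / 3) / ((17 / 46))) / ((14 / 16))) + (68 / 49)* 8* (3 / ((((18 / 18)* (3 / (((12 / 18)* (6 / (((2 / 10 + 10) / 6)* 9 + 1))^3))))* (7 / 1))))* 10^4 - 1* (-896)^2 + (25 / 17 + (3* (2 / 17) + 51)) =-149648588050379122877 / 186540850986959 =-802229.58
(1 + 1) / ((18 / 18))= 2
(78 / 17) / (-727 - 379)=-39 / 9401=-0.00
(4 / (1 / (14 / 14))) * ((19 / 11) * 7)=532 / 11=48.36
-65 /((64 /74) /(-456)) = 137085 /4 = 34271.25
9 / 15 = 3 / 5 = 0.60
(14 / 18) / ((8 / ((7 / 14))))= 0.05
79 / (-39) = -79 / 39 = -2.03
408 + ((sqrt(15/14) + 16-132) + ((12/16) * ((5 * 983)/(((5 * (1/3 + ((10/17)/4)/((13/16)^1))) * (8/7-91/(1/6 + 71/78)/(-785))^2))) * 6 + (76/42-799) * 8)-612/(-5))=-38670590896142/83487556845 + sqrt(210)/14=-462.15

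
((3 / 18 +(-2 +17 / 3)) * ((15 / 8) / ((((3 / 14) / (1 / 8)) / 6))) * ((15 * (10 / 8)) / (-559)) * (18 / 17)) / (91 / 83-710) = 15033375 / 11928469696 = 0.00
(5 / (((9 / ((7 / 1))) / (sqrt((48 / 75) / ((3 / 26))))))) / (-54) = -14*sqrt(78) / 729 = -0.17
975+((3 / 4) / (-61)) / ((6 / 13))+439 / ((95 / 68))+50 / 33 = 1974646853 / 1529880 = 1290.72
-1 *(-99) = 99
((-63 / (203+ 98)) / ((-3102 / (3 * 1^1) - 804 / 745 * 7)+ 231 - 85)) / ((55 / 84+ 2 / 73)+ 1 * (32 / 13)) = 14847105 / 199710292157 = 0.00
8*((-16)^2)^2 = 524288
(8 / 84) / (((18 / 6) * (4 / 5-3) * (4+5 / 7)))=-10 / 3267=-0.00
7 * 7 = 49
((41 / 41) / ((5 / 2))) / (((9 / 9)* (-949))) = -2 / 4745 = -0.00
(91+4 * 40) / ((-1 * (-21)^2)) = -251 / 441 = -0.57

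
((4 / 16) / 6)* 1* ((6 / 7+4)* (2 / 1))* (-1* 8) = -68 / 21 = -3.24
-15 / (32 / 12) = -45 / 8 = -5.62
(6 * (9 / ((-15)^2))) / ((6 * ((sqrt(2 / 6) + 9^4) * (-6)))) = -0.00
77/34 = 2.26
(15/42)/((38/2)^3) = 5/96026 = 0.00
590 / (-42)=-295 / 21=-14.05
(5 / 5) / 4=0.25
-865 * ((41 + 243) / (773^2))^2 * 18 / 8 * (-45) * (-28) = -197790692400 / 357040905841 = -0.55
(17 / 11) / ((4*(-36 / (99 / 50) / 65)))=-221 / 160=-1.38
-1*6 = -6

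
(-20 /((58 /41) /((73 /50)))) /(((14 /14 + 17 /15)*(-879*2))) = 2993 /543808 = 0.01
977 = 977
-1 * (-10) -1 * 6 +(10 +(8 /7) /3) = 302 /21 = 14.38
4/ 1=4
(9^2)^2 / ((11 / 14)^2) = 10627.74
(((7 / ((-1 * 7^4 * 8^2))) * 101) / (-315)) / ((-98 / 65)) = -1313 / 135531648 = -0.00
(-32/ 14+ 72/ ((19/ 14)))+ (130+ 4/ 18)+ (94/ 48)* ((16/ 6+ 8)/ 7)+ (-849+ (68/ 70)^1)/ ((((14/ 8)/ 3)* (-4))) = 22933913/ 41895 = 547.41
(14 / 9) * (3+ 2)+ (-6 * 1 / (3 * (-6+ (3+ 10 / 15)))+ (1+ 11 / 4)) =12.38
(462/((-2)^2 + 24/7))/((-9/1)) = -539/78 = -6.91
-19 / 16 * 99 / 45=-209 / 80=-2.61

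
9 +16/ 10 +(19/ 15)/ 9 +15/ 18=625/ 54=11.57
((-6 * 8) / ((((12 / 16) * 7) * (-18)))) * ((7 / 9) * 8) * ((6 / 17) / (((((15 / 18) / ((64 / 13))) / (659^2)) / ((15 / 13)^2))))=142305198080 / 37349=3810147.48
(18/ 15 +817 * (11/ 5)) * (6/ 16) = 26979/ 40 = 674.48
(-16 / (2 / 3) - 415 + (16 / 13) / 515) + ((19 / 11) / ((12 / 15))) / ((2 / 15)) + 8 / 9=-2237181833 / 5302440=-421.92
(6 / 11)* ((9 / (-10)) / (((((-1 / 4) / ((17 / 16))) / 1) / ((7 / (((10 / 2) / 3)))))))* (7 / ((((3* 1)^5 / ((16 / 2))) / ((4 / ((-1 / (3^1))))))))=-6664 / 275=-24.23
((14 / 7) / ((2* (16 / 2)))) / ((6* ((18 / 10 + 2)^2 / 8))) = 25 / 2166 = 0.01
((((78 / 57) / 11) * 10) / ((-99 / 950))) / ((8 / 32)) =-52000 / 1089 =-47.75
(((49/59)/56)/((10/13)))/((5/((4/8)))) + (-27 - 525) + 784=232.00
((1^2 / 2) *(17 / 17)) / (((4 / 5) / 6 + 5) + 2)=15 / 214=0.07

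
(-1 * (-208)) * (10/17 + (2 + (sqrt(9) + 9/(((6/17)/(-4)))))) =-340912/17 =-20053.65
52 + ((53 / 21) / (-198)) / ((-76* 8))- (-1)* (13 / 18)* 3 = 136936853 / 2528064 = 54.17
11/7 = 1.57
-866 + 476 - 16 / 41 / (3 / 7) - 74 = -57184 / 123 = -464.91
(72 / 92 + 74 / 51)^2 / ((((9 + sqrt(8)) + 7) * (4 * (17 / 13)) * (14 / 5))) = 0.02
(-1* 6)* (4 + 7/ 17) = -450/ 17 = -26.47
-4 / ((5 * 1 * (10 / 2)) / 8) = -1.28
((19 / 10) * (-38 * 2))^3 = -376367048 / 125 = -3010936.38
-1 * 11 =-11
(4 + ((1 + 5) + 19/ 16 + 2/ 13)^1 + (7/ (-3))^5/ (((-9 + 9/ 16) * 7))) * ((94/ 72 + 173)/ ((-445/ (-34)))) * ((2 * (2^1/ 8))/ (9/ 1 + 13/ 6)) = 364305890641/ 48825807264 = 7.46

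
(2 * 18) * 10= 360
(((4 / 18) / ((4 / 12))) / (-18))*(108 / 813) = -4 / 813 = -0.00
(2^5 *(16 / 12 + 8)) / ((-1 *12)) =-224 / 9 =-24.89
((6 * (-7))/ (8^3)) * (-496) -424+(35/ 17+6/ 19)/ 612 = -303083659/ 790704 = -383.31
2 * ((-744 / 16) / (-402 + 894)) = -31 / 164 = -0.19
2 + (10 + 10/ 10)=13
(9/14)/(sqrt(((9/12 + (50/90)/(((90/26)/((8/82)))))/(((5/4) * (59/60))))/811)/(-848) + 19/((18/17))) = 0.04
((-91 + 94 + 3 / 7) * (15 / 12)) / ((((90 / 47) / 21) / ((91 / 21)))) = 611 / 3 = 203.67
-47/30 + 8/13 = -371/390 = -0.95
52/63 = 0.83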